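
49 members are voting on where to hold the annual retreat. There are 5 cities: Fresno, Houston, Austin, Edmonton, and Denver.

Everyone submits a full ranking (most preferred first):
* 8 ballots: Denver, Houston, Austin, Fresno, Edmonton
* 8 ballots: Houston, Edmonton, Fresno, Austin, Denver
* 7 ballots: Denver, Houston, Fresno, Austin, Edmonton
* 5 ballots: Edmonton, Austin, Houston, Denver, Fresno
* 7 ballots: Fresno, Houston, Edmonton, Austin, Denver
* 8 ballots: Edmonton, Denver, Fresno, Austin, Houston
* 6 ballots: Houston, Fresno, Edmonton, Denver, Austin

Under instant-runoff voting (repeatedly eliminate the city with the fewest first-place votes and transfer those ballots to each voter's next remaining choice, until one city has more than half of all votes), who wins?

Houston

Round 1: Fresno 7, Houston 14, Austin 0, Edmonton 13, Denver 15. Austin eliminated.
Round 2: Fresno 7, Houston 14, Edmonton 13, Denver 15. Fresno eliminated.
Round 3: Houston 21, Edmonton 13, Denver 15. Edmonton eliminated.
Round 4: Houston 26, Denver 23. Houston has a majority (≥25).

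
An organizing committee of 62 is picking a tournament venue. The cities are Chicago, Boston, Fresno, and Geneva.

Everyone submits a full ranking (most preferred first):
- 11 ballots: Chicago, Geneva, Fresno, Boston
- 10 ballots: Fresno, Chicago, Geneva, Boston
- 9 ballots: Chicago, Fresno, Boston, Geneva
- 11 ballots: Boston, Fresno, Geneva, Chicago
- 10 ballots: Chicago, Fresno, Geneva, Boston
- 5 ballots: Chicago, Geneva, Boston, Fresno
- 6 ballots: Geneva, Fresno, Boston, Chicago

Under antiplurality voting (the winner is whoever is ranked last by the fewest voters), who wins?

Fresno

Last-place votes: Chicago 17, Boston 31, Fresno 5, Geneva 9.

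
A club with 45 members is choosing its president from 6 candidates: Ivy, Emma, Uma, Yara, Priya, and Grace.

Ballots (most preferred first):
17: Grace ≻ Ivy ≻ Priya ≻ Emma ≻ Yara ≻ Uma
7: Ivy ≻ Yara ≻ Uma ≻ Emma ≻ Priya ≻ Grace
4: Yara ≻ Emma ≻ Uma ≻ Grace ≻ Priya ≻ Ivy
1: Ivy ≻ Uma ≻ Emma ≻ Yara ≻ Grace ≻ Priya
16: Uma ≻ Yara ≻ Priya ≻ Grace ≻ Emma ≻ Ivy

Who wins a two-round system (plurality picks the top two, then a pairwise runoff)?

Round 1 first-place votes: Ivy 8, Emma 0, Uma 16, Yara 4, Priya 0, Grace 17. Grace and Uma advance.
Runoff: Grace is ranked above Uma on 17 ballots, Uma above Grace on 28.

Uma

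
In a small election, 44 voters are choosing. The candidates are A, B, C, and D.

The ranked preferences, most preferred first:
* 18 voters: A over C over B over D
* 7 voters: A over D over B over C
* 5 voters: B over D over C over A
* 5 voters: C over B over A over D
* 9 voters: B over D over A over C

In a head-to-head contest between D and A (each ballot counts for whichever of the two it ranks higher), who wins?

D is ranked above A on 14 ballots; A above D on 30.

A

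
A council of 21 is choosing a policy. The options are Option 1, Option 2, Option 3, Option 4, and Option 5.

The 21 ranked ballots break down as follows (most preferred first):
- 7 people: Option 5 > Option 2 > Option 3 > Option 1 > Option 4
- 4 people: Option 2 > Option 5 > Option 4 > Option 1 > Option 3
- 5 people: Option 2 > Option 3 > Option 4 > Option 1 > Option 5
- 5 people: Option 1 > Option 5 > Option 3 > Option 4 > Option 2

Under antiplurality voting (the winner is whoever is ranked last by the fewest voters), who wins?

Last-place votes: Option 1 0, Option 2 5, Option 3 4, Option 4 7, Option 5 5.

Option 1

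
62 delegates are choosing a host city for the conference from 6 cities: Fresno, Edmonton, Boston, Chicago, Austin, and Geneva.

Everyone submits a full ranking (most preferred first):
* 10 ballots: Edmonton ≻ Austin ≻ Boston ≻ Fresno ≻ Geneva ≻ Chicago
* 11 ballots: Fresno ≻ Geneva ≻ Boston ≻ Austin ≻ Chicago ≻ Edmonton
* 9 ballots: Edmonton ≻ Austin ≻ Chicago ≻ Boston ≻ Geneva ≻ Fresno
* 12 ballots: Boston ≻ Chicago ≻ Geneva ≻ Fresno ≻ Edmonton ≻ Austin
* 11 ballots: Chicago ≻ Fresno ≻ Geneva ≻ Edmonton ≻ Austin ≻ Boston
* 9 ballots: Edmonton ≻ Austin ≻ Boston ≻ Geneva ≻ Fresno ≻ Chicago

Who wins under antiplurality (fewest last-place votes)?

Geneva

Last-place votes: Fresno 9, Edmonton 11, Boston 11, Chicago 19, Austin 12, Geneva 0.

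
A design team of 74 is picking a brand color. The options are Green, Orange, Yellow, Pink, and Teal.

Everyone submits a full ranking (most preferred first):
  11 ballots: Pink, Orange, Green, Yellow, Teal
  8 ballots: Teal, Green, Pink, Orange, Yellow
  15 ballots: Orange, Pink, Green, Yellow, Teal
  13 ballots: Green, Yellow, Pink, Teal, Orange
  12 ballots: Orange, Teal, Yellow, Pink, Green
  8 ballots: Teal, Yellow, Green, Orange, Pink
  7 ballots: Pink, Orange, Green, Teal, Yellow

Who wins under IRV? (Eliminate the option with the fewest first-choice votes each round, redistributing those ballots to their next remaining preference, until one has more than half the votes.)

Pink

Round 1: Green 13, Orange 27, Yellow 0, Pink 18, Teal 16. Yellow eliminated.
Round 2: Green 13, Orange 27, Pink 18, Teal 16. Green eliminated.
Round 3: Orange 27, Pink 31, Teal 16. Teal eliminated.
Round 4: Orange 35, Pink 39. Pink has a majority (≥38).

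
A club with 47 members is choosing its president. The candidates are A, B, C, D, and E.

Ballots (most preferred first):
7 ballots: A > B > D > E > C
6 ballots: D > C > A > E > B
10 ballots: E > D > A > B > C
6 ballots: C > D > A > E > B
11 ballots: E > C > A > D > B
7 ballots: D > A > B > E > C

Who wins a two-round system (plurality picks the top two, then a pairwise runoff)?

D

Round 1 first-place votes: A 7, B 0, C 6, D 13, E 21. E and D advance.
Runoff: E is ranked above D on 21 ballots, D above E on 26.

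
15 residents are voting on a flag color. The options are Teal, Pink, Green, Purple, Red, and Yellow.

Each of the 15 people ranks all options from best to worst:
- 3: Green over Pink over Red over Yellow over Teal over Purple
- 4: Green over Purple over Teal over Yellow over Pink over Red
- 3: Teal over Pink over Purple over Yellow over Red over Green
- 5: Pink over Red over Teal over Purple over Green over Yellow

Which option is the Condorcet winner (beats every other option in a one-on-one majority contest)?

Pink vs Teal: 8–7
Pink vs Green: 8–7
Pink vs Purple: 11–4
Pink vs Red: 15–0
Pink vs Yellow: 11–4
Pink beats every other option.

Pink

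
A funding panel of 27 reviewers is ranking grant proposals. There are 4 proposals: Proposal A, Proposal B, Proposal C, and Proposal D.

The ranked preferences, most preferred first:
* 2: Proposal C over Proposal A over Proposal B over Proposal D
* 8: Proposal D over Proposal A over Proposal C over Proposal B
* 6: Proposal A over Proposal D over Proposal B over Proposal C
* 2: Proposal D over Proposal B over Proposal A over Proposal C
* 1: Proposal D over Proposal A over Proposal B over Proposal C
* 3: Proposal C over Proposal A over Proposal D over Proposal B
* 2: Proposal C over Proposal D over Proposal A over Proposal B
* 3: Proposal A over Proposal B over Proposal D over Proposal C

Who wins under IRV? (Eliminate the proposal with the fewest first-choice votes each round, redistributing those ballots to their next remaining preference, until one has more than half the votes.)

Proposal A

Round 1: Proposal A 9, Proposal B 0, Proposal C 7, Proposal D 11. Proposal B eliminated.
Round 2: Proposal A 9, Proposal C 7, Proposal D 11. Proposal C eliminated.
Round 3: Proposal A 14, Proposal D 13. Proposal A has a majority (≥14).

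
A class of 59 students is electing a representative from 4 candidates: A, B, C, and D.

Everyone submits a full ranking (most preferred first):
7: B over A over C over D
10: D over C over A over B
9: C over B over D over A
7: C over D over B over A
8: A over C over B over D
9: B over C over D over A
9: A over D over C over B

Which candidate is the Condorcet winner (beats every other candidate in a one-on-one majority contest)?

C

C vs A: 35–24
C vs B: 43–16
C vs D: 40–19
C beats every other candidate.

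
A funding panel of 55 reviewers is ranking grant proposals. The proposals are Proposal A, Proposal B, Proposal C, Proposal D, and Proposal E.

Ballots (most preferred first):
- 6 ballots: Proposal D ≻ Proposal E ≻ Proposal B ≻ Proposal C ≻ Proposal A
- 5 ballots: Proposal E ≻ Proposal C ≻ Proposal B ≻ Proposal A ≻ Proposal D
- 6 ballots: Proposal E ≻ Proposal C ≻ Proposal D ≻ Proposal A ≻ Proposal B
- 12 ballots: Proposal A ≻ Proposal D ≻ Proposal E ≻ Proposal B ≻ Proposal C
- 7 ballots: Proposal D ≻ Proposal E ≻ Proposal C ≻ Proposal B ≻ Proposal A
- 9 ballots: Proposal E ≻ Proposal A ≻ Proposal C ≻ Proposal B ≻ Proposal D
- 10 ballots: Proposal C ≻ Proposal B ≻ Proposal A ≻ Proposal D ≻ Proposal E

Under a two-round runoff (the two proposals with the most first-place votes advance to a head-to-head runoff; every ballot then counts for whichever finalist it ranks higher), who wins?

Round 1 first-place votes: Proposal A 12, Proposal B 0, Proposal C 10, Proposal D 13, Proposal E 20. Proposal E and Proposal D advance.
Runoff: Proposal E is ranked above Proposal D on 20 ballots, Proposal D above Proposal E on 35.

Proposal D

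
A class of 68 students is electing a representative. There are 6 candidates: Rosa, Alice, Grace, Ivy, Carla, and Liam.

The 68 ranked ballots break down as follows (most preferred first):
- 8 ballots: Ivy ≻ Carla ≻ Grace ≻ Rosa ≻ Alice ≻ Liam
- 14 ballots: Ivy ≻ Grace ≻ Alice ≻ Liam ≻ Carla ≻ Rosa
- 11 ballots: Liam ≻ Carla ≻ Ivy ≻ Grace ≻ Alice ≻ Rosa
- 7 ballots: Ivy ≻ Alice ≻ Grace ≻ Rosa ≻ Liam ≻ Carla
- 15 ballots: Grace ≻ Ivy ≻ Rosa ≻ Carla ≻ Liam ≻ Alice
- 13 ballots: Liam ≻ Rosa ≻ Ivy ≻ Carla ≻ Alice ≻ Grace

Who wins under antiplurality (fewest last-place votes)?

Ivy

Last-place votes: Rosa 25, Alice 15, Grace 13, Ivy 0, Carla 7, Liam 8.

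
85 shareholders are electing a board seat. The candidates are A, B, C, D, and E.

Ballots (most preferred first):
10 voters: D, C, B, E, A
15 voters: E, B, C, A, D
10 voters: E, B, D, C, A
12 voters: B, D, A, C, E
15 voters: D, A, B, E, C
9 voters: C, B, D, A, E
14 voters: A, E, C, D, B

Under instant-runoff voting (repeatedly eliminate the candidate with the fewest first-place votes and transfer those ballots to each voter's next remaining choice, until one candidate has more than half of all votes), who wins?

Round 1: A 14, B 12, C 9, D 25, E 25. C eliminated.
Round 2: A 14, B 21, D 25, E 25. A eliminated.
Round 3: B 21, D 25, E 39. B eliminated.
Round 4: D 46, E 39. D has a majority (≥43).

D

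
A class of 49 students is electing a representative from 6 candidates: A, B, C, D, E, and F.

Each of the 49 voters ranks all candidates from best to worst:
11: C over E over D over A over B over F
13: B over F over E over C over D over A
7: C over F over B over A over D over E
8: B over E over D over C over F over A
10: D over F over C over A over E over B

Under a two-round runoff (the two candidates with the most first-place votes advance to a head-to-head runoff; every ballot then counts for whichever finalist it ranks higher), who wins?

Round 1 first-place votes: A 0, B 21, C 18, D 10, E 0, F 0. B and C advance.
Runoff: B is ranked above C on 21 ballots, C above B on 28.

C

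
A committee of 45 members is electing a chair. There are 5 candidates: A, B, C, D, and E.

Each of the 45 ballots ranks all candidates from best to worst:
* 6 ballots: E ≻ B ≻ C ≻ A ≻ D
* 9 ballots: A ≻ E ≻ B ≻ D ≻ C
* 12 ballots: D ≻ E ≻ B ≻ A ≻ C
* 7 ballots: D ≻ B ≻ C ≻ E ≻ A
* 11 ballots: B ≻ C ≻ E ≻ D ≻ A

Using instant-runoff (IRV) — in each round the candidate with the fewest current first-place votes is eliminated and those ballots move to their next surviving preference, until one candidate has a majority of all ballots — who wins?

B

Round 1: A 9, B 11, C 0, D 19, E 6. C eliminated.
Round 2: A 9, B 11, D 19, E 6. E eliminated.
Round 3: A 9, B 17, D 19. A eliminated.
Round 4: B 26, D 19. B has a majority (≥23).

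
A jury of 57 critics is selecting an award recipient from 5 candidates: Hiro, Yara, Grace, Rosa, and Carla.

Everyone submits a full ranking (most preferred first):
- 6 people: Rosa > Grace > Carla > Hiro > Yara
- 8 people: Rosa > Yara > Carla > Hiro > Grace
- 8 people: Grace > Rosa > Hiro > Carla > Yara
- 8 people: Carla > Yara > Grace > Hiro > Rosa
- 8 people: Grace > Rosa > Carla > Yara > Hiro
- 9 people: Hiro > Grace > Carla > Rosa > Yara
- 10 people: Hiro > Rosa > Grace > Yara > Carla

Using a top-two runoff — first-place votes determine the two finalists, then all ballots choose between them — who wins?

Round 1 first-place votes: Hiro 19, Yara 0, Grace 16, Rosa 14, Carla 8. Hiro and Grace advance.
Runoff: Hiro is ranked above Grace on 27 ballots, Grace above Hiro on 30.

Grace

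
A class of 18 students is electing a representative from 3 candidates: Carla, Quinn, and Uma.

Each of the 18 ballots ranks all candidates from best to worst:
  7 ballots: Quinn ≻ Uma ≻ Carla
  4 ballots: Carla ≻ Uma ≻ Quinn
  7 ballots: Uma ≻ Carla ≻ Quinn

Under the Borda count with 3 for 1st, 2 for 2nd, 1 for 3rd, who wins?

Carla: 7×1 + 4×3 + 7×2 = 33
Quinn: 7×3 + 4×1 + 7×1 = 32
Uma: 7×2 + 4×2 + 7×3 = 43

Uma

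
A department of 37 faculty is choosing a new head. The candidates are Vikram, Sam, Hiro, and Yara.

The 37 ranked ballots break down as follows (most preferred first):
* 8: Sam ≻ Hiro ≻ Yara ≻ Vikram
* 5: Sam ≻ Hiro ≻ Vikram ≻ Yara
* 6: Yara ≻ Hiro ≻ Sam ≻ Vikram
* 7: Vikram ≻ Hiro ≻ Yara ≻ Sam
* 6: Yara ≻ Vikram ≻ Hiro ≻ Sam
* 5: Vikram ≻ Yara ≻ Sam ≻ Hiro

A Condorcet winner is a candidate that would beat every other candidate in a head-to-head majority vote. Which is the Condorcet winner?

Hiro

Hiro vs Vikram: 19–18
Hiro vs Sam: 19–18
Hiro vs Yara: 20–17
Hiro beats every other candidate.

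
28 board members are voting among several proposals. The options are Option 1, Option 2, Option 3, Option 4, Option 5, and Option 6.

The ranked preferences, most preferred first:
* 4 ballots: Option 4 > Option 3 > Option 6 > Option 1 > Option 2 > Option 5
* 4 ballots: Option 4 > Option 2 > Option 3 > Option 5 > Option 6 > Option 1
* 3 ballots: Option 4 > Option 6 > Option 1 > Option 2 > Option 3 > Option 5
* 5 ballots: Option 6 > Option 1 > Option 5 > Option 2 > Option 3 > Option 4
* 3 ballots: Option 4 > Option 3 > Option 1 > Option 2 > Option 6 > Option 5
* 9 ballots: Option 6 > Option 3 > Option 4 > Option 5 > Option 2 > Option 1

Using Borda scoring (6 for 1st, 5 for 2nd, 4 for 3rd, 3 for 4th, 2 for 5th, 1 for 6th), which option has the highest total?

Option 6

Option 1: 4×3 + 4×1 + 3×4 + 5×5 + 3×4 + 9×1 = 74
Option 2: 4×2 + 4×5 + 3×3 + 5×3 + 3×3 + 9×2 = 79
Option 3: 4×5 + 4×4 + 3×2 + 5×2 + 3×5 + 9×5 = 112
Option 4: 4×6 + 4×6 + 3×6 + 5×1 + 3×6 + 9×4 = 125
Option 5: 4×1 + 4×3 + 3×1 + 5×4 + 3×1 + 9×3 = 69
Option 6: 4×4 + 4×2 + 3×5 + 5×6 + 3×2 + 9×6 = 129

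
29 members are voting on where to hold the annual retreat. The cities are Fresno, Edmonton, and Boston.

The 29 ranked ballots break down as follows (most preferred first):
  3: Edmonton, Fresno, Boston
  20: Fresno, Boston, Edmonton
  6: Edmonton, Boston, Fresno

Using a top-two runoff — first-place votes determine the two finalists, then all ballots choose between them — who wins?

Fresno

Round 1 first-place votes: Fresno 20, Edmonton 9, Boston 0. Fresno and Edmonton advance.
Runoff: Fresno is ranked above Edmonton on 20 ballots, Edmonton above Fresno on 9.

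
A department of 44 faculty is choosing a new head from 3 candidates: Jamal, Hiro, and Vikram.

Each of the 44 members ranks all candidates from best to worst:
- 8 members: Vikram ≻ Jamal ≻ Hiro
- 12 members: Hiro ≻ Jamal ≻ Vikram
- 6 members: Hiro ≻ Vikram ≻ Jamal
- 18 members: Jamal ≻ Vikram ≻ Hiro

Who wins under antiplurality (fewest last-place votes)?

Last-place votes: Jamal 6, Hiro 26, Vikram 12.

Jamal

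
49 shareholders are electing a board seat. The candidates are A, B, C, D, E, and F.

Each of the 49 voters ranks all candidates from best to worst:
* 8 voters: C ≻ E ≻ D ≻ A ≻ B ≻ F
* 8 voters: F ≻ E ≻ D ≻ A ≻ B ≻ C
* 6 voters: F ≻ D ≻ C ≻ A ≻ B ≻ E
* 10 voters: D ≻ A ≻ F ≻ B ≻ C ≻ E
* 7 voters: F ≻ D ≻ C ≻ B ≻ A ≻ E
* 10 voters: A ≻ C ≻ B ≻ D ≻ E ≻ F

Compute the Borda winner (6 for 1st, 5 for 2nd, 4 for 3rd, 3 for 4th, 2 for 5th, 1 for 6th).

D

A: 8×3 + 8×3 + 6×3 + 10×5 + 7×2 + 10×6 = 190
B: 8×2 + 8×2 + 6×2 + 10×3 + 7×3 + 10×4 = 135
C: 8×6 + 8×1 + 6×4 + 10×2 + 7×4 + 10×5 = 178
D: 8×4 + 8×4 + 6×5 + 10×6 + 7×5 + 10×3 = 219
E: 8×5 + 8×5 + 6×1 + 10×1 + 7×1 + 10×2 = 123
F: 8×1 + 8×6 + 6×6 + 10×4 + 7×6 + 10×1 = 184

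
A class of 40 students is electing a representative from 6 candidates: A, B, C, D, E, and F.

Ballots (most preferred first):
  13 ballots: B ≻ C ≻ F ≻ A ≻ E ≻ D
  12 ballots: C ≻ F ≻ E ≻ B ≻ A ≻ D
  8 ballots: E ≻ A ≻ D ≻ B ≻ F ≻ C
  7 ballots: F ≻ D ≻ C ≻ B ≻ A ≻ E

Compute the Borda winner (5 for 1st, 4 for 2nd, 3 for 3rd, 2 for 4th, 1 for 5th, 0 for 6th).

C

A: 13×2 + 12×1 + 8×4 + 7×1 = 77
B: 13×5 + 12×2 + 8×2 + 7×2 = 119
C: 13×4 + 12×5 + 8×0 + 7×3 = 133
D: 13×0 + 12×0 + 8×3 + 7×4 = 52
E: 13×1 + 12×3 + 8×5 + 7×0 = 89
F: 13×3 + 12×4 + 8×1 + 7×5 = 130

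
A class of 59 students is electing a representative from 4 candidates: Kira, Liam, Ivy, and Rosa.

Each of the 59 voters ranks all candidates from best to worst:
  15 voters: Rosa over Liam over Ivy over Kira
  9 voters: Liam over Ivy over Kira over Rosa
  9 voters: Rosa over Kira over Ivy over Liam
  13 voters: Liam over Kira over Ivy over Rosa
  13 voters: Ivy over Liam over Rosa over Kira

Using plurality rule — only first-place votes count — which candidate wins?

Rosa

First-place votes: Kira 0, Liam 22, Ivy 13, Rosa 24.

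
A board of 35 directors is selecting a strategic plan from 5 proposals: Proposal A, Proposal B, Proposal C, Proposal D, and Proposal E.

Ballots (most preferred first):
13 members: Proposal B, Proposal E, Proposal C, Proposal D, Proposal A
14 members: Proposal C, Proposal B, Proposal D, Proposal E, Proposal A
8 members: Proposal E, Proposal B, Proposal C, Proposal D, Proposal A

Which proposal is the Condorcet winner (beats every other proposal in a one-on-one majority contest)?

Proposal B vs Proposal A: 35–0
Proposal B vs Proposal C: 21–14
Proposal B vs Proposal D: 35–0
Proposal B vs Proposal E: 27–8
Proposal B beats every other proposal.

Proposal B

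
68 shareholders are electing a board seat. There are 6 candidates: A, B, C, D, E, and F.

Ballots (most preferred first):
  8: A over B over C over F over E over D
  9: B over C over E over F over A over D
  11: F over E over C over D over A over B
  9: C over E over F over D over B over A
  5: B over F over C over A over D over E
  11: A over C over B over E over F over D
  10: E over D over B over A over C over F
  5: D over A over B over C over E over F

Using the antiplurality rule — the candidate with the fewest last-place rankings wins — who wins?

Last-place votes: A 9, B 11, C 0, D 28, E 5, F 15.

C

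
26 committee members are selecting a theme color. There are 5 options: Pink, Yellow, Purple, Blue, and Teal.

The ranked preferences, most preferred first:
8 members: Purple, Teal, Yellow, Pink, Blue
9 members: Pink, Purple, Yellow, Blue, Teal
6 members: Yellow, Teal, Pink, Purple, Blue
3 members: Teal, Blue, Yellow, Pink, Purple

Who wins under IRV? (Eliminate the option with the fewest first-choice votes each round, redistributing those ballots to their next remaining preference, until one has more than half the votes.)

Round 1: Pink 9, Yellow 6, Purple 8, Blue 0, Teal 3. Blue eliminated.
Round 2: Pink 9, Yellow 6, Purple 8, Teal 3. Teal eliminated.
Round 3: Pink 9, Yellow 9, Purple 8. Purple eliminated.
Round 4: Pink 9, Yellow 17. Yellow has a majority (≥14).

Yellow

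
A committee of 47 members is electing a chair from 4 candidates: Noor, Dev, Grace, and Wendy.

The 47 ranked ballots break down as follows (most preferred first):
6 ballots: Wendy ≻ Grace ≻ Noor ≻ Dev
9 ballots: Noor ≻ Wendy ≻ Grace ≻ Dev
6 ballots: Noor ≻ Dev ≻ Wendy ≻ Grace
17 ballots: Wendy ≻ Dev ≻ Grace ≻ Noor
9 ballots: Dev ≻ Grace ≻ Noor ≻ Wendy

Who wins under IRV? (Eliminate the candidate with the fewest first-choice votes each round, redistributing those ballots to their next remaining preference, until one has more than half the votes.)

Noor

Round 1: Noor 15, Dev 9, Grace 0, Wendy 23. Grace eliminated.
Round 2: Noor 15, Dev 9, Wendy 23. Dev eliminated.
Round 3: Noor 24, Wendy 23. Noor has a majority (≥24).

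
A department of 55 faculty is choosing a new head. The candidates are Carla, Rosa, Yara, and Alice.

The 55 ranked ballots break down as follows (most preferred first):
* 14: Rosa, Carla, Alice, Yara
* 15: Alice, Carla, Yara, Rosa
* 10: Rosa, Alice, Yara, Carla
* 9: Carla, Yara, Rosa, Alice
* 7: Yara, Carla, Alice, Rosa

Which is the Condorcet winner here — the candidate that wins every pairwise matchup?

Carla

Carla vs Rosa: 31–24
Carla vs Yara: 38–17
Carla vs Alice: 30–25
Carla beats every other candidate.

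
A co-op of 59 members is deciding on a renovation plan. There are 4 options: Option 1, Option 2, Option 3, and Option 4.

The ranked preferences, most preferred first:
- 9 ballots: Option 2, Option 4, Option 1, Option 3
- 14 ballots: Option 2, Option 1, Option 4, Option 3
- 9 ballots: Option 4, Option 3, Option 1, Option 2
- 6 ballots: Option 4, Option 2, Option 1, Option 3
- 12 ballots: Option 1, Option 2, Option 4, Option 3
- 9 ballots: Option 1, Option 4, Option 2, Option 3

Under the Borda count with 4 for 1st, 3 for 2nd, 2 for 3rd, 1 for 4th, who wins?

Option 1

Option 1: 9×2 + 14×3 + 9×2 + 6×2 + 12×4 + 9×4 = 174
Option 2: 9×4 + 14×4 + 9×1 + 6×3 + 12×3 + 9×2 = 173
Option 3: 9×1 + 14×1 + 9×3 + 6×1 + 12×1 + 9×1 = 77
Option 4: 9×3 + 14×2 + 9×4 + 6×4 + 12×2 + 9×3 = 166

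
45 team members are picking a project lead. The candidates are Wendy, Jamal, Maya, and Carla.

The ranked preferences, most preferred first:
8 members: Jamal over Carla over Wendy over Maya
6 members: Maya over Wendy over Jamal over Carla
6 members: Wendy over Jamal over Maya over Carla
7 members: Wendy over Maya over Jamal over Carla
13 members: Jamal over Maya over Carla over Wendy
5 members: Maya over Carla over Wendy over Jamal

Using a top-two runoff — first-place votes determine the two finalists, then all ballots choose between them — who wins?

Round 1 first-place votes: Wendy 13, Jamal 21, Maya 11, Carla 0. Jamal and Wendy advance.
Runoff: Jamal is ranked above Wendy on 21 ballots, Wendy above Jamal on 24.

Wendy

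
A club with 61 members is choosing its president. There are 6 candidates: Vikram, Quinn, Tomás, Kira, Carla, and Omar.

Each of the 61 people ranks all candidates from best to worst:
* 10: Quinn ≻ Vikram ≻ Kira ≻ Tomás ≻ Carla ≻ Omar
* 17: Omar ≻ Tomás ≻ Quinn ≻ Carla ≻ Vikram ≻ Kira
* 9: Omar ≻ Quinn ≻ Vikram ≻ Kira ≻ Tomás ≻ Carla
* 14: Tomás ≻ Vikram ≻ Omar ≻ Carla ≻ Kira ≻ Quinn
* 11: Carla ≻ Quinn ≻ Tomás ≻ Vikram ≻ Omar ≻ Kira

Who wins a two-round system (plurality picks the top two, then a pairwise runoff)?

Round 1 first-place votes: Vikram 0, Quinn 10, Tomás 14, Kira 0, Carla 11, Omar 26. Omar and Tomás advance.
Runoff: Omar is ranked above Tomás on 26 ballots, Tomás above Omar on 35.

Tomás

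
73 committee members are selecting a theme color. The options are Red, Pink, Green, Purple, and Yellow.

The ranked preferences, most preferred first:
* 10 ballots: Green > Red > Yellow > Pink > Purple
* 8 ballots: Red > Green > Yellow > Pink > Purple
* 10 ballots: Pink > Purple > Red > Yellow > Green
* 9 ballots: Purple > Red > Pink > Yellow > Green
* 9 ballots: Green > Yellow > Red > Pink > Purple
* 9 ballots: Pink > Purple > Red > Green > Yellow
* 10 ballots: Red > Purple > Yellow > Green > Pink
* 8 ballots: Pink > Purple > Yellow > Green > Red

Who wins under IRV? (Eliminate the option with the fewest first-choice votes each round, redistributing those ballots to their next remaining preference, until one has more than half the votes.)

Red

Round 1: Red 18, Pink 27, Green 19, Purple 9, Yellow 0. Yellow eliminated.
Round 2: Red 18, Pink 27, Green 19, Purple 9. Purple eliminated.
Round 3: Red 27, Pink 27, Green 19. Green eliminated.
Round 4: Red 46, Pink 27. Red has a majority (≥37).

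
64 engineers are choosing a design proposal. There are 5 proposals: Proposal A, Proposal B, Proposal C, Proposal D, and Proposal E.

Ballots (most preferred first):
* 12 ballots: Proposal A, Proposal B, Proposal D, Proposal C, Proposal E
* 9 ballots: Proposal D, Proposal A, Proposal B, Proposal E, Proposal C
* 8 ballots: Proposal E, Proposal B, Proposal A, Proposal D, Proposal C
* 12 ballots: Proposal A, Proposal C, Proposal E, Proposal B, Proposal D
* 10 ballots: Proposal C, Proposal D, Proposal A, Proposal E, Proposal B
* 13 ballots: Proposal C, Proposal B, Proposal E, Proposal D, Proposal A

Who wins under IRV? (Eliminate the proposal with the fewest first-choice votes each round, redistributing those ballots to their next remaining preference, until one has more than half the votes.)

Round 1: Proposal A 24, Proposal B 0, Proposal C 23, Proposal D 9, Proposal E 8. Proposal B eliminated.
Round 2: Proposal A 24, Proposal C 23, Proposal D 9, Proposal E 8. Proposal E eliminated.
Round 3: Proposal A 32, Proposal C 23, Proposal D 9. Proposal D eliminated.
Round 4: Proposal A 41, Proposal C 23. Proposal A has a majority (≥33).

Proposal A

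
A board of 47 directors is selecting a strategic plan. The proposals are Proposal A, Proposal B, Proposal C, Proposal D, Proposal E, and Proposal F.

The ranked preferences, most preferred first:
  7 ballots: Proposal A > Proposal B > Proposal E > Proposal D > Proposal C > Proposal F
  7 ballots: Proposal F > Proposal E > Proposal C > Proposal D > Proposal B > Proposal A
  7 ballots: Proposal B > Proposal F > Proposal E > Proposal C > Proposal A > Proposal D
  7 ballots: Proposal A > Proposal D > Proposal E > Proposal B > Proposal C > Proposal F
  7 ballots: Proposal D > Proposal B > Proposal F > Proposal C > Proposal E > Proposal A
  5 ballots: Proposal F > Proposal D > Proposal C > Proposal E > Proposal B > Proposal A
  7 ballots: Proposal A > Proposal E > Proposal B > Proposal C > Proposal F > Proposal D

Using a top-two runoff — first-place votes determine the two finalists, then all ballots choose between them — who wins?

Round 1 first-place votes: Proposal A 21, Proposal B 7, Proposal C 0, Proposal D 7, Proposal E 0, Proposal F 12. Proposal A and Proposal F advance.
Runoff: Proposal A is ranked above Proposal F on 21 ballots, Proposal F above Proposal A on 26.

Proposal F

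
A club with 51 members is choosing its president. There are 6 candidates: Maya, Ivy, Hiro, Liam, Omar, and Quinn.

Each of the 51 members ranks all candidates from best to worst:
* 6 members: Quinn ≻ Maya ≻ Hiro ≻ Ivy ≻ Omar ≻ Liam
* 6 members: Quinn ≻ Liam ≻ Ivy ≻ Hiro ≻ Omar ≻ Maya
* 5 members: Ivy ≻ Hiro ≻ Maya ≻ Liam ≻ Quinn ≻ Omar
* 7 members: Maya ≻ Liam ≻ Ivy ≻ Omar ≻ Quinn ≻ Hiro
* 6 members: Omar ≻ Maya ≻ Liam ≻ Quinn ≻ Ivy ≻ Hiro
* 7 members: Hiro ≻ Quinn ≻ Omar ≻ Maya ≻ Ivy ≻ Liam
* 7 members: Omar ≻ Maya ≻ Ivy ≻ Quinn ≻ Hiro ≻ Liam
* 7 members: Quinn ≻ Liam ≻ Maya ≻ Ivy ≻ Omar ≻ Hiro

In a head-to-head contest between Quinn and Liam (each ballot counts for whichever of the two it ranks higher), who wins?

Quinn

Quinn is ranked above Liam on 33 ballots; Liam above Quinn on 18.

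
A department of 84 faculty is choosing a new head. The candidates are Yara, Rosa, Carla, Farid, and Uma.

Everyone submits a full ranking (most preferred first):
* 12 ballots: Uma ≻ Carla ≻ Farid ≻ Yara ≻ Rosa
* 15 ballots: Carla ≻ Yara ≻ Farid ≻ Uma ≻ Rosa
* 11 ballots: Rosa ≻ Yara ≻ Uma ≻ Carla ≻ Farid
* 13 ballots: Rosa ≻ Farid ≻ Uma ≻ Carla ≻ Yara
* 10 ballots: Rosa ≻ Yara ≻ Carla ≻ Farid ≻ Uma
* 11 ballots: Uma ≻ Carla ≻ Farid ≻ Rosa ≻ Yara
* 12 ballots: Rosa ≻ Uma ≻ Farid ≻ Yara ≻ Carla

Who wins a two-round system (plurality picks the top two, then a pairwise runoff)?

Rosa

Round 1 first-place votes: Yara 0, Rosa 46, Carla 15, Farid 0, Uma 23. Rosa and Uma advance.
Runoff: Rosa is ranked above Uma on 46 ballots, Uma above Rosa on 38.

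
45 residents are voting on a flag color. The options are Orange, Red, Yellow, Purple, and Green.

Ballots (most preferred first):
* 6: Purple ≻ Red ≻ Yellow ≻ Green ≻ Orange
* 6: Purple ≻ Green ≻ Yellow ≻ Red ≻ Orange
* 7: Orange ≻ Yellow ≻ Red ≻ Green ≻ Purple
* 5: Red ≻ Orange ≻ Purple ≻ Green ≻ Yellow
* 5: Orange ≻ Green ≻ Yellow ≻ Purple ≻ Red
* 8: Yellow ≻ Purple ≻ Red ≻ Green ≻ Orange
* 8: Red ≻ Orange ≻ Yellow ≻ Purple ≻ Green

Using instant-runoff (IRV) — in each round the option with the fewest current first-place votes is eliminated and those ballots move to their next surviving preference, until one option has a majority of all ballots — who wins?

Purple

Round 1: Orange 12, Red 13, Yellow 8, Purple 12, Green 0. Green eliminated.
Round 2: Orange 12, Red 13, Yellow 8, Purple 12. Yellow eliminated.
Round 3: Orange 12, Red 13, Purple 20. Orange eliminated.
Round 4: Red 20, Purple 25. Purple has a majority (≥23).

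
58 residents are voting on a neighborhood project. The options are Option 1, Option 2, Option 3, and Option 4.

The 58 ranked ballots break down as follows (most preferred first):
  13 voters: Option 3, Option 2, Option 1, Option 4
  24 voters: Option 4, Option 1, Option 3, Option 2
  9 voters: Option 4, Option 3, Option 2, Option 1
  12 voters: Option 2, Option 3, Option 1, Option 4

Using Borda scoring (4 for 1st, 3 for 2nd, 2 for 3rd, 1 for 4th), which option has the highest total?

Option 1: 13×2 + 24×3 + 9×1 + 12×2 = 131
Option 2: 13×3 + 24×1 + 9×2 + 12×4 = 129
Option 3: 13×4 + 24×2 + 9×3 + 12×3 = 163
Option 4: 13×1 + 24×4 + 9×4 + 12×1 = 157

Option 3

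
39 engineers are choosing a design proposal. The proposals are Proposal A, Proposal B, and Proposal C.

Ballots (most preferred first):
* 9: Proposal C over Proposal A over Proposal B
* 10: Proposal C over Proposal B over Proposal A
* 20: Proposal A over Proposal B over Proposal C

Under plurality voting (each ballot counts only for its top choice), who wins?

First-place votes: Proposal A 20, Proposal B 0, Proposal C 19.

Proposal A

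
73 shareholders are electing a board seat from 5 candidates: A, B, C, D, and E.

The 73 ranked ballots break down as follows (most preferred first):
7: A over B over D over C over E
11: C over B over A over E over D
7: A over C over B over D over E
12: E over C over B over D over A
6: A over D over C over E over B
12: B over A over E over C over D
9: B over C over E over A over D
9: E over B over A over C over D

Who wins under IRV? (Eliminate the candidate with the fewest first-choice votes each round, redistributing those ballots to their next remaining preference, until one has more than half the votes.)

Round 1: A 20, B 21, C 11, D 0, E 21. D eliminated.
Round 2: A 20, B 21, C 11, E 21. C eliminated.
Round 3: A 20, B 32, E 21. A eliminated.
Round 4: B 46, E 27. B has a majority (≥37).

B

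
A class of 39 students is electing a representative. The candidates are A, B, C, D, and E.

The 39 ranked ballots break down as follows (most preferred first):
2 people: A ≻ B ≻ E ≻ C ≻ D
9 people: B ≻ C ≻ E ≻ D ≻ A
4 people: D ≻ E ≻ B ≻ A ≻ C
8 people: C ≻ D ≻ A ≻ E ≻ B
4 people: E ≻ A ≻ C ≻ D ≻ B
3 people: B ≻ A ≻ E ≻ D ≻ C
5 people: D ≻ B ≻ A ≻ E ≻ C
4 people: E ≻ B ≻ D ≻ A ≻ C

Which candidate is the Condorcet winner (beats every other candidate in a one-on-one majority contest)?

E

E vs A: 21–18
E vs B: 20–19
E vs C: 22–17
E vs D: 22–17
E beats every other candidate.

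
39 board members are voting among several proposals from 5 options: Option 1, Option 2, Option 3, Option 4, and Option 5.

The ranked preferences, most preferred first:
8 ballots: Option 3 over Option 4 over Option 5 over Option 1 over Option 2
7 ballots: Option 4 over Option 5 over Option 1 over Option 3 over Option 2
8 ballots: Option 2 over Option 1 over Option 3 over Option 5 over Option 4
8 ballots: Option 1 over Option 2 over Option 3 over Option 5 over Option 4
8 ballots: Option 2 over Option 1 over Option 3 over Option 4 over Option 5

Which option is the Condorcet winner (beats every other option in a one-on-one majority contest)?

Option 1

Option 1 vs Option 2: 23–16
Option 1 vs Option 3: 31–8
Option 1 vs Option 4: 24–15
Option 1 vs Option 5: 24–15
Option 1 beats every other option.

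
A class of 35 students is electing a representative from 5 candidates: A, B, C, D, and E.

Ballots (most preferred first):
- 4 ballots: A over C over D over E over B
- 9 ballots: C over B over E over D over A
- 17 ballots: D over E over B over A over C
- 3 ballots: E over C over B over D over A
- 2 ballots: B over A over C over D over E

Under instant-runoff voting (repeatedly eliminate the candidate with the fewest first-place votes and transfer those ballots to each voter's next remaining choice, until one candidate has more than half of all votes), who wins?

C

Round 1: A 4, B 2, C 9, D 17, E 3. B eliminated.
Round 2: A 6, C 9, D 17, E 3. E eliminated.
Round 3: A 6, C 12, D 17. A eliminated.
Round 4: C 18, D 17. C has a majority (≥18).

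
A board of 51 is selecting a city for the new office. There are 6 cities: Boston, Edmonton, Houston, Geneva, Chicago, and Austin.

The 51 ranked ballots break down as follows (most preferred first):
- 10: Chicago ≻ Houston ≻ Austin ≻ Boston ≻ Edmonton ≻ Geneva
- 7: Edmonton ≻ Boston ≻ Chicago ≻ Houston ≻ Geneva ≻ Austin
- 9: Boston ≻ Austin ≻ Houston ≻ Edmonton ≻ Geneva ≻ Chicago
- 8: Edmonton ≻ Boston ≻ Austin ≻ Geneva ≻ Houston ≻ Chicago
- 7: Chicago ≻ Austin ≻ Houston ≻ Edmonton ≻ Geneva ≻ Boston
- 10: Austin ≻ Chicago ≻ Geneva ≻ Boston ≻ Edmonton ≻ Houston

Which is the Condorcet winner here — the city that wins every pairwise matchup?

Austin vs Boston: 27–24
Austin vs Edmonton: 36–15
Austin vs Houston: 34–17
Austin vs Geneva: 44–7
Austin vs Chicago: 27–24
Austin beats every other city.

Austin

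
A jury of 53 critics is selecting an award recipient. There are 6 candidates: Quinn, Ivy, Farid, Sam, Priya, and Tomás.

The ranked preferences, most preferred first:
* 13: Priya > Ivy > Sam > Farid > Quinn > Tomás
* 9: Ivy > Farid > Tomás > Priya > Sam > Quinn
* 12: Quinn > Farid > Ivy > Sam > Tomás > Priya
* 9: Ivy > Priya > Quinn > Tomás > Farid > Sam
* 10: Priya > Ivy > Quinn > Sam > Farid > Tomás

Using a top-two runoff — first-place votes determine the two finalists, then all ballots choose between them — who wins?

Ivy

Round 1 first-place votes: Quinn 12, Ivy 18, Farid 0, Sam 0, Priya 23, Tomás 0. Priya and Ivy advance.
Runoff: Priya is ranked above Ivy on 23 ballots, Ivy above Priya on 30.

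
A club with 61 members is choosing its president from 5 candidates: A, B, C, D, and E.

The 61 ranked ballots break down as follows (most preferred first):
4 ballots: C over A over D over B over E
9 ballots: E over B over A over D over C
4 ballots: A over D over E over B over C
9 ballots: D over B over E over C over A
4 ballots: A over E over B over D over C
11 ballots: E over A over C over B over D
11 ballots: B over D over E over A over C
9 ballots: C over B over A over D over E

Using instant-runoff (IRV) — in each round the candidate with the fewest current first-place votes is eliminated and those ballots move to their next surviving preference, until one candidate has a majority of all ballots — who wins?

Round 1: A 8, B 11, C 13, D 9, E 20. A eliminated.
Round 2: B 11, C 13, D 13, E 24. B eliminated.
Round 3: C 13, D 24, E 24. C eliminated.
Round 4: D 37, E 24. D has a majority (≥31).

D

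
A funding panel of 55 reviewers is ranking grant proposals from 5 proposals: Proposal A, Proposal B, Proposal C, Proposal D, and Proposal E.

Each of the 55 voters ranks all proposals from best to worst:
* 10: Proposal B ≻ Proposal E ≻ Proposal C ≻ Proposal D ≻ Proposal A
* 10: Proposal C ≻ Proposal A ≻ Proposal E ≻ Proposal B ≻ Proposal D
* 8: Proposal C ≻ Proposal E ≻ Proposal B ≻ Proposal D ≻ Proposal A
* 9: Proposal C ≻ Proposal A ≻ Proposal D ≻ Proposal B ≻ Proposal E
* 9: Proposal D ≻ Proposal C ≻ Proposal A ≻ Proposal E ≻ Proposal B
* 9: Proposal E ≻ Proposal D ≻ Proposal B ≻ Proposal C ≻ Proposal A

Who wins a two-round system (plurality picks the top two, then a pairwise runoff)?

Round 1 first-place votes: Proposal A 0, Proposal B 10, Proposal C 27, Proposal D 9, Proposal E 9. Proposal C and Proposal B advance.
Runoff: Proposal C is ranked above Proposal B on 36 ballots, Proposal B above Proposal C on 19.

Proposal C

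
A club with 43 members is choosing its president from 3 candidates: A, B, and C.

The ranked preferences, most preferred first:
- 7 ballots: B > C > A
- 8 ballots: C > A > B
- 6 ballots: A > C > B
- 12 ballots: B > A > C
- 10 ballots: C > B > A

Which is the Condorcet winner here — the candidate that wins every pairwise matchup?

C vs A: 25–18
C vs B: 24–19
C beats every other candidate.

C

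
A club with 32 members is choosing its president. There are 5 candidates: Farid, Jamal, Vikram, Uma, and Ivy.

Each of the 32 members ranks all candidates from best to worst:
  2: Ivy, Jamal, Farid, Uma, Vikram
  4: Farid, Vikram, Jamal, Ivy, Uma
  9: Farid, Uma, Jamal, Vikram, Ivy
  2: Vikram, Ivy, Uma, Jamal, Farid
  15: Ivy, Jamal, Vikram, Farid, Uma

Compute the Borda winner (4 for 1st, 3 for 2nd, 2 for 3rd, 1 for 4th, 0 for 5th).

Jamal

Farid: 2×2 + 4×4 + 9×4 + 2×0 + 15×1 = 71
Jamal: 2×3 + 4×2 + 9×2 + 2×1 + 15×3 = 79
Vikram: 2×0 + 4×3 + 9×1 + 2×4 + 15×2 = 59
Uma: 2×1 + 4×0 + 9×3 + 2×2 + 15×0 = 33
Ivy: 2×4 + 4×1 + 9×0 + 2×3 + 15×4 = 78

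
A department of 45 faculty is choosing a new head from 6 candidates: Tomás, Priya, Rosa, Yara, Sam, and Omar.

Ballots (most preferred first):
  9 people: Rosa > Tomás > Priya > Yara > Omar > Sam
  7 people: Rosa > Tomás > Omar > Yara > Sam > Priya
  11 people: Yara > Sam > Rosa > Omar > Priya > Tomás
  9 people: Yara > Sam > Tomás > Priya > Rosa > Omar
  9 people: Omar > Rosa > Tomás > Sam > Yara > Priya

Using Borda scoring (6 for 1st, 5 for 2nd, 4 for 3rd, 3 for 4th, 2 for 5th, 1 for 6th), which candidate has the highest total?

Tomás: 9×5 + 7×5 + 11×1 + 9×4 + 9×4 = 163
Priya: 9×4 + 7×1 + 11×2 + 9×3 + 9×1 = 101
Rosa: 9×6 + 7×6 + 11×4 + 9×2 + 9×5 = 203
Yara: 9×3 + 7×3 + 11×6 + 9×6 + 9×2 = 186
Sam: 9×1 + 7×2 + 11×5 + 9×5 + 9×3 = 150
Omar: 9×2 + 7×4 + 11×3 + 9×1 + 9×6 = 142

Rosa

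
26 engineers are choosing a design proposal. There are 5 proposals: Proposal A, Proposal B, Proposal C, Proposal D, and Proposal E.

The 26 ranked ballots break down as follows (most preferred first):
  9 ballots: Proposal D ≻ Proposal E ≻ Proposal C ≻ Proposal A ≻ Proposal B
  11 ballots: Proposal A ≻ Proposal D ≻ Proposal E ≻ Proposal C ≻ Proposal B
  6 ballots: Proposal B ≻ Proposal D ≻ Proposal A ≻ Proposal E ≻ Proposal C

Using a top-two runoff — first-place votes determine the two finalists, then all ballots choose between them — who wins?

Proposal D

Round 1 first-place votes: Proposal A 11, Proposal B 6, Proposal C 0, Proposal D 9, Proposal E 0. Proposal A and Proposal D advance.
Runoff: Proposal A is ranked above Proposal D on 11 ballots, Proposal D above Proposal A on 15.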